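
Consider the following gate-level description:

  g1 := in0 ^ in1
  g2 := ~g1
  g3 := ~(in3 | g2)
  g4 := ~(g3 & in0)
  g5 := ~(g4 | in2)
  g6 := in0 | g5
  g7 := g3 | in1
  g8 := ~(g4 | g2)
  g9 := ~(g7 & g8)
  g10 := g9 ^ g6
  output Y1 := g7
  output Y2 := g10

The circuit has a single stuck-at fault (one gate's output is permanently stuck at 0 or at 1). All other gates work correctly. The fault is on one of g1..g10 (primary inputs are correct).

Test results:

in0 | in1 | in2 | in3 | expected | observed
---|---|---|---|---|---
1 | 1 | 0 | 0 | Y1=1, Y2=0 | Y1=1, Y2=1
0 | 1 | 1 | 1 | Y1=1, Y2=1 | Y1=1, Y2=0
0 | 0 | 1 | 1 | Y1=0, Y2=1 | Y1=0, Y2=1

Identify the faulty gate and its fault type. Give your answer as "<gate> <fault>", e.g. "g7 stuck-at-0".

g8 stuck-at-1

Fault-free values for test 1 (in0=1, in1=1, in2=0, in3=0): g1=0, g2=1, g3=0, g4=1, g5=0, g6=1, g7=1, g8=0, g9=1, g10=0, giving Y1=1, Y2=0. Observed Y1=1, Y2=1.
Test 1: faults giving observed Y1=1, Y2=1 are {g1 stuck-at-1, g2 stuck-at-0, g6 stuck-at-0, g8 stuck-at-1, g9 stuck-at-0, g10 stuck-at-1}.
Test 2 (in0=0, in1=1, in2=1, in3=1): fault-free g1=1, g2=0, g3=0, g4=1, g5=0, g6=0, g7=1, g8=0, g9=1, g10=1 → Y1=1, Y2=1; observed Y1=1, Y2=0. Eliminates g1 stuck-at-1, g2 stuck-at-0, g6 stuck-at-0, g10 stuck-at-1.
Test 3 (in0=0, in1=0, in2=1, in3=1): fault-free g1=0, g2=1, g3=0, g4=1, g5=0, g6=0, g7=0, g8=0, g9=1, g10=1 → Y1=0, Y2=1; observed Y1=0, Y2=1. Eliminates g9 stuck-at-0.
Only g8 stuck-at-1 is consistent with every test.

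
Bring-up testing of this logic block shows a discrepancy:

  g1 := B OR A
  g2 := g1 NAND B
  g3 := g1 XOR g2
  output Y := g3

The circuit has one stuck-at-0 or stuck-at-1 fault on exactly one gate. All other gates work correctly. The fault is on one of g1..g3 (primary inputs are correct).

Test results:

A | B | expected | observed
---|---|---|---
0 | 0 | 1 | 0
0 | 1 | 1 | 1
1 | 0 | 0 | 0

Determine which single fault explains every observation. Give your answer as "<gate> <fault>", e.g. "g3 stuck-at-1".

g1 stuck-at-1

Fault-free values for test 1 (A=0, B=0): g1=0, g2=1, g3=1, giving Y=1. Observed 0.
Test 1: faults giving observed 0 are {g1 stuck-at-1, g2 stuck-at-0, g3 stuck-at-0}.
Test 2 (A=0, B=1): fault-free g1=1, g2=0, g3=1 → 1; observed 1. Eliminates g3 stuck-at-0.
Test 3 (A=1, B=0): fault-free g1=1, g2=1, g3=0 → 0; observed 0. Eliminates g2 stuck-at-0.
Only g1 stuck-at-1 is consistent with every test.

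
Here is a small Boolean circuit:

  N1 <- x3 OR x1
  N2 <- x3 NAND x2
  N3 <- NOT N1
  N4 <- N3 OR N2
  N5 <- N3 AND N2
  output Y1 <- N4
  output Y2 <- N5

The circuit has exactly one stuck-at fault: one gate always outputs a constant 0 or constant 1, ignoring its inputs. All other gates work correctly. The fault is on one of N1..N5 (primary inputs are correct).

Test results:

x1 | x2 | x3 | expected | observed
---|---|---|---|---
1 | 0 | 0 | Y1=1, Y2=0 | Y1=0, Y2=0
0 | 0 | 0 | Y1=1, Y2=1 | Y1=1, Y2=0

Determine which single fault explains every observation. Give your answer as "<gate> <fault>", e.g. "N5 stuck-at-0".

Fault-free values for test 1 (x1=1, x2=0, x3=0): N1=1, N2=1, N3=0, N4=1, N5=0, giving Y1=1, Y2=0. Observed Y1=0, Y2=0.
Test 1: faults giving observed Y1=0, Y2=0 are {N2 stuck-at-0, N4 stuck-at-0}.
Test 2 (x1=0, x2=0, x3=0): fault-free N1=0, N2=1, N3=1, N4=1, N5=1 → Y1=1, Y2=1; observed Y1=1, Y2=0. Eliminates N4 stuck-at-0.
Only N2 stuck-at-0 is consistent with every test.

N2 stuck-at-0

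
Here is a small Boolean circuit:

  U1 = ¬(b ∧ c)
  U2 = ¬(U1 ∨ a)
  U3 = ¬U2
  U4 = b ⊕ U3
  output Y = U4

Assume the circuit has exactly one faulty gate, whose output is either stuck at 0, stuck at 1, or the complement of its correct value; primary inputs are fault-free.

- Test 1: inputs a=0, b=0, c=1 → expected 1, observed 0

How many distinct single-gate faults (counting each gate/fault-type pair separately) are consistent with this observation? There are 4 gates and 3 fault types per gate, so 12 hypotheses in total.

Fault-free: U1=1, U2=0, U3=1, U4=1 → 1. Observed 0.
  U1 stuck-at-0: output 0 ✓
  U1 stuck-at-1: output 1 ✗
  U1 inverted output: output 0 ✓
  U2 stuck-at-0: output 1 ✗
  U2 stuck-at-1: output 0 ✓
  U2 inverted output: output 0 ✓
  U3 stuck-at-0: output 0 ✓
  U3 stuck-at-1: output 1 ✗
  U3 inverted output: output 0 ✓
  U4 stuck-at-0: output 0 ✓
  U4 stuck-at-1: output 1 ✗
  U4 inverted output: output 0 ✓
Consistent faults: {U1 stuck-at-0, U1 inverted output, U2 stuck-at-1, U2 inverted output, U3 stuck-at-0, U3 inverted output, U4 stuck-at-0, U4 inverted output} — 8 in all.

8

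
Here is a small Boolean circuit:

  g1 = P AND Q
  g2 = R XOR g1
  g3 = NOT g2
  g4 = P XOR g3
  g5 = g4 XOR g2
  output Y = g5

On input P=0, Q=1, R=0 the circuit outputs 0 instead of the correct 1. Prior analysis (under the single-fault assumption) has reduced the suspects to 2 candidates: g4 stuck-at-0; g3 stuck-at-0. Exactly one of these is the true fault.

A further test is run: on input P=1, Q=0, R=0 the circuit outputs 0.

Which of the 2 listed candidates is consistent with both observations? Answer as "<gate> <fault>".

g4 stuck-at-0

Evaluate each candidate on input P=1, Q=0, R=0:
  g4 stuck-at-0: g1=0, g2=0, g3=1, g4=0 [stuck-at-0], g5=0 → 0 — matches
  g3 stuck-at-0: g1=0, g2=0, g3=0 [stuck-at-0], g4=1, g5=1 → 1 — eliminated
Only g4 stuck-at-0 reproduces the observed 0.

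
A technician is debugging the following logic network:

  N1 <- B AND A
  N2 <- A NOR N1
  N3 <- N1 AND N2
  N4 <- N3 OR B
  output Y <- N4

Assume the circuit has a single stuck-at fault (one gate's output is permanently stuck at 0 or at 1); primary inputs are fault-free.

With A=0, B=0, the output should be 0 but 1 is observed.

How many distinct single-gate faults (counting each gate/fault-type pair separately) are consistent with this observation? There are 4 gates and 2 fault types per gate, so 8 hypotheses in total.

Fault-free: N1=0, N2=1, N3=0, N4=0 → 0. Observed 1.
  N1 stuck-at-0: output 0 ✗
  N1 stuck-at-1: output 0 ✗
  N2 stuck-at-0: output 0 ✗
  N2 stuck-at-1: output 0 ✗
  N3 stuck-at-0: output 0 ✗
  N3 stuck-at-1: output 1 ✓
  N4 stuck-at-0: output 0 ✗
  N4 stuck-at-1: output 1 ✓
Consistent faults: {N3 stuck-at-1, N4 stuck-at-1} — 2 in all.

2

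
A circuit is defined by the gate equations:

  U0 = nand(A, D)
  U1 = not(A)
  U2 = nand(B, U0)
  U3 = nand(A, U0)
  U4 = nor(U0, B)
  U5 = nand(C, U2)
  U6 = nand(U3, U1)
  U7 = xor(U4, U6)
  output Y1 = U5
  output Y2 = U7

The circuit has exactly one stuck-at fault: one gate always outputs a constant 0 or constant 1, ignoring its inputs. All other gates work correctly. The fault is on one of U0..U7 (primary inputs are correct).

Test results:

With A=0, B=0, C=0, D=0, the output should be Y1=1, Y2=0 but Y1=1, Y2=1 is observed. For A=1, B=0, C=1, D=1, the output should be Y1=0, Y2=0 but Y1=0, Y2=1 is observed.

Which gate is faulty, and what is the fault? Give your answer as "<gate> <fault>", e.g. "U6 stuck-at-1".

Fault-free values for test 1 (A=0, B=0, C=0, D=0): U0=1, U1=1, U2=1, U3=1, U4=0, U5=1, U6=0, U7=0, giving Y1=1, Y2=0. Observed Y1=1, Y2=1.
Test 1: faults giving observed Y1=1, Y2=1 are {U0 stuck-at-0, U1 stuck-at-0, U3 stuck-at-0, U4 stuck-at-1, U6 stuck-at-1, U7 stuck-at-1}.
Test 2 (A=1, B=0, C=1, D=1): fault-free U0=0, U1=0, U2=1, U3=1, U4=1, U5=0, U6=1, U7=0 → Y1=0, Y2=0; observed Y1=0, Y2=1. Eliminates U0 stuck-at-0, U1 stuck-at-0, U3 stuck-at-0, U4 stuck-at-1, U6 stuck-at-1.
Only U7 stuck-at-1 is consistent with every test.

U7 stuck-at-1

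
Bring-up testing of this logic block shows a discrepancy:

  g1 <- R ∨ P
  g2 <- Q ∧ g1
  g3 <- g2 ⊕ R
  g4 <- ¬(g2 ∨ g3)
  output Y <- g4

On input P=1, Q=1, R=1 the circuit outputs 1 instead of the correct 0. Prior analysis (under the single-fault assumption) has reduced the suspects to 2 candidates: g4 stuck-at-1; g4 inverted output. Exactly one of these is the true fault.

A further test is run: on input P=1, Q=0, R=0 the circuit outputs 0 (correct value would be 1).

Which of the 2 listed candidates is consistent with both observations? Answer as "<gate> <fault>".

Evaluate each candidate on input P=1, Q=0, R=0:
  g4 stuck-at-1: g1=1, g2=0, g3=0, g4=1 [stuck-at-1] → 1 — eliminated
  g4 inverted output: g1=1, g2=0, g3=0, g4=0 [inverted output] → 0 — matches
Only g4 inverted output reproduces the observed 0.

g4 inverted output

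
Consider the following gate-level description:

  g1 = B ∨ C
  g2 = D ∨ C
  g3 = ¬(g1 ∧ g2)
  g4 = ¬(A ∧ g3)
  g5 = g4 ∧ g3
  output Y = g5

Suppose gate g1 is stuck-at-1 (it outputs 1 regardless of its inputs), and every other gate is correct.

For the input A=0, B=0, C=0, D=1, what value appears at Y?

Propagate with g1 forced: g1=1 [stuck-at-1], g2=1, g3=0, g4=1, g5=0.
So Y = 0. (Without the fault it would be 1.)

0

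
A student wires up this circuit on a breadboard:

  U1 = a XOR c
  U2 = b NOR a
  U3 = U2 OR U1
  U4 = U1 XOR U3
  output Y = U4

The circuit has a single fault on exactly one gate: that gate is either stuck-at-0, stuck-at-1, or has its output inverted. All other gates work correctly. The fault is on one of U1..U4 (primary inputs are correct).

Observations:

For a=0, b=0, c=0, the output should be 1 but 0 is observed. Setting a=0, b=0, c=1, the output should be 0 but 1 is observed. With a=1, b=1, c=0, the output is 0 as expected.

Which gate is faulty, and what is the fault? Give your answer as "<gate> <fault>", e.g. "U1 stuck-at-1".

Fault-free values for test 1 (a=0, b=0, c=0): U1=0, U2=1, U3=1, U4=1, giving Y=1. Observed 0.
Test 1: faults giving observed 0 are {U1 stuck-at-1, U1 inverted output, U2 stuck-at-0, U2 inverted output, U3 stuck-at-0, U3 inverted output, U4 stuck-at-0, U4 inverted output}.
Test 2 (a=0, b=0, c=1): fault-free U1=1, U2=1, U3=1, U4=0 → 0; observed 1. Eliminates U1 stuck-at-1, U2 stuck-at-0, U2 inverted output, U4 stuck-at-0.
Test 3 (a=1, b=1, c=0): fault-free U1=1, U2=0, U3=1, U4=0 → 0; observed 0. Eliminates U3 stuck-at-0, U3 inverted output, U4 inverted output.
Only U1 inverted output is consistent with every test.

U1 inverted output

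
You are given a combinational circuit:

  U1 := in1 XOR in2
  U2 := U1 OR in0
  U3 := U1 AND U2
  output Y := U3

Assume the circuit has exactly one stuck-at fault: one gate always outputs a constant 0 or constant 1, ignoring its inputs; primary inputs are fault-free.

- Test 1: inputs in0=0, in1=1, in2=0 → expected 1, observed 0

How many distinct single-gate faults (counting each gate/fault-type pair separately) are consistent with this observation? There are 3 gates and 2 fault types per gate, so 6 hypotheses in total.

3

Fault-free: U1=1, U2=1, U3=1 → 1. Observed 0.
  U1 stuck-at-0: output 0 ✓
  U1 stuck-at-1: output 1 ✗
  U2 stuck-at-0: output 0 ✓
  U2 stuck-at-1: output 1 ✗
  U3 stuck-at-0: output 0 ✓
  U3 stuck-at-1: output 1 ✗
Consistent faults: {U1 stuck-at-0, U2 stuck-at-0, U3 stuck-at-0} — 3 in all.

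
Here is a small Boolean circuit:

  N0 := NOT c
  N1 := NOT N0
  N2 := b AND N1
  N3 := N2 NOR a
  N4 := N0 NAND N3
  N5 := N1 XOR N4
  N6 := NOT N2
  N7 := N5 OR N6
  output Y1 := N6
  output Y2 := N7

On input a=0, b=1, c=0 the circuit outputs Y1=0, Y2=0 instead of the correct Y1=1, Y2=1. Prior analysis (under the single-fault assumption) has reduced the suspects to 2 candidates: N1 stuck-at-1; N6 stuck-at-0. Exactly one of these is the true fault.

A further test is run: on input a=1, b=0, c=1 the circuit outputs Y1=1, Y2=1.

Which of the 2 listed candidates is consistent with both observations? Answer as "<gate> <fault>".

Evaluate each candidate on input a=1, b=0, c=1:
  N1 stuck-at-1: N0=0, N1=1 [stuck-at-1], N2=0, N3=0, N4=1, N5=0, N6=1, N7=1 → Y1=1, Y2=1 — matches
  N6 stuck-at-0: N0=0, N1=1, N2=0, N3=0, N4=1, N5=0, N6=0 [stuck-at-0], N7=0 → Y1=0, Y2=0 — eliminated
Only N1 stuck-at-1 reproduces the observed Y1=1, Y2=1.

N1 stuck-at-1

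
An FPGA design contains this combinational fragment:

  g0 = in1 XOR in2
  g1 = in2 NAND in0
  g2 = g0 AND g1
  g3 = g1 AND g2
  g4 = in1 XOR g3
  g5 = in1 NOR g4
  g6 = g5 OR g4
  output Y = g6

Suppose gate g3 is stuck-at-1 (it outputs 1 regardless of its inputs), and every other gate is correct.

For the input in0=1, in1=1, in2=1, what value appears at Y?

Propagate with g3 forced: g0=0, g1=0, g2=0, g3=1 [stuck-at-1], g4=0, g5=0, g6=0.
So Y = 0. (Without the fault it would be 1.)

0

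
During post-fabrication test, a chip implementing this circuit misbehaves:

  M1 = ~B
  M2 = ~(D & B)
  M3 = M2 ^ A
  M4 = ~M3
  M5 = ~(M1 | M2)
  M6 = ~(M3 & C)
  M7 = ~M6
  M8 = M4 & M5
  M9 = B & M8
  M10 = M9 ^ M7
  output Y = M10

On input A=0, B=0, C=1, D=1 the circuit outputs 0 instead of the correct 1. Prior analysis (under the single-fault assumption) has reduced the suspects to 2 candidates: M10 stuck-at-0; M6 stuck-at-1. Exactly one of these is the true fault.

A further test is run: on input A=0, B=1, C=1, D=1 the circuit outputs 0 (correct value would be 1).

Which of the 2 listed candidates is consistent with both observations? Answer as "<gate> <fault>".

Evaluate each candidate on input A=0, B=1, C=1, D=1:
  M10 stuck-at-0: M1=0, M2=0, M3=0, M4=1, M5=1, M6=1, M7=0, M8=1, M9=1, M10=0 [stuck-at-0] → 0 — matches
  M6 stuck-at-1: M1=0, M2=0, M3=0, M4=1, M5=1, M6=1 [stuck-at-1], M7=0, M8=1, M9=1, M10=1 → 1 — eliminated
Only M10 stuck-at-0 reproduces the observed 0.

M10 stuck-at-0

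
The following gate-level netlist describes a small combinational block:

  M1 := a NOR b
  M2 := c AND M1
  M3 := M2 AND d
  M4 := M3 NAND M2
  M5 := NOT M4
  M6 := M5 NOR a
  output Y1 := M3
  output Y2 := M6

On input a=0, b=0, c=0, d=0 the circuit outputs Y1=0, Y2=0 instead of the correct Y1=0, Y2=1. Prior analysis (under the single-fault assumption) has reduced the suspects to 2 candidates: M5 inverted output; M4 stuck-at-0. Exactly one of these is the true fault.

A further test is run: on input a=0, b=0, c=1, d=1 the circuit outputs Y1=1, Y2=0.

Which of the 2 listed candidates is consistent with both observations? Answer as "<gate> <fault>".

M4 stuck-at-0

Evaluate each candidate on input a=0, b=0, c=1, d=1:
  M5 inverted output: M1=1, M2=1, M3=1, M4=0, M5=0 [inverted output], M6=1 → Y1=1, Y2=1 — eliminated
  M4 stuck-at-0: M1=1, M2=1, M3=1, M4=0 [stuck-at-0], M5=1, M6=0 → Y1=1, Y2=0 — matches
Only M4 stuck-at-0 reproduces the observed Y1=1, Y2=0.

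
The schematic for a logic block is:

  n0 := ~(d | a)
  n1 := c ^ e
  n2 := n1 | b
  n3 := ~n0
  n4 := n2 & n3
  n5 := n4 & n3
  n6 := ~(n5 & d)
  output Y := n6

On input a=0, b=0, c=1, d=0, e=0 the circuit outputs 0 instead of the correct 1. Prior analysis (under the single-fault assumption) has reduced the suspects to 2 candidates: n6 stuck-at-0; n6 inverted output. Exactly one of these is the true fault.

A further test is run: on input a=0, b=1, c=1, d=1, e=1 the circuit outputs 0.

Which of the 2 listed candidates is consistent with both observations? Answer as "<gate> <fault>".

Evaluate each candidate on input a=0, b=1, c=1, d=1, e=1:
  n6 stuck-at-0: n0=0, n1=0, n2=1, n3=1, n4=1, n5=1, n6=0 [stuck-at-0] → 0 — matches
  n6 inverted output: n0=0, n1=0, n2=1, n3=1, n4=1, n5=1, n6=1 [inverted output] → 1 — eliminated
Only n6 stuck-at-0 reproduces the observed 0.

n6 stuck-at-0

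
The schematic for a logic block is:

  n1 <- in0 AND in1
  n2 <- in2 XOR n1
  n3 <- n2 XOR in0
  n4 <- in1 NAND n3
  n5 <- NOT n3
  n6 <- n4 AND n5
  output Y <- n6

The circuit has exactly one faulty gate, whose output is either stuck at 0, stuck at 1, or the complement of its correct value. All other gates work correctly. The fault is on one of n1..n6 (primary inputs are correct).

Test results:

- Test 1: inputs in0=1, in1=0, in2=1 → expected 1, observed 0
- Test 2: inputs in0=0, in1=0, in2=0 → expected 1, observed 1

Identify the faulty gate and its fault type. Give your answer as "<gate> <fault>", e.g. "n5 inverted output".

Fault-free values for test 1 (in0=1, in1=0, in2=1): n1=0, n2=1, n3=0, n4=1, n5=1, n6=1, giving Y=1. Observed 0.
Test 1: faults giving observed 0 are {n1 stuck-at-1, n1 inverted output, n2 stuck-at-0, n2 inverted output, n3 stuck-at-1, n3 inverted output, n4 stuck-at-0, n4 inverted output, n5 stuck-at-0, n5 inverted output, n6 stuck-at-0, n6 inverted output}.
Test 2 (in0=0, in1=0, in2=0): fault-free n1=0, n2=0, n3=0, n4=1, n5=1, n6=1 → 1; observed 1. Eliminates n1 stuck-at-1, n1 inverted output, n2 inverted output, n3 stuck-at-1, n3 inverted output, n4 stuck-at-0, n4 inverted output, n5 stuck-at-0, n5 inverted output, n6 stuck-at-0, n6 inverted output.
Only n2 stuck-at-0 is consistent with every test.

n2 stuck-at-0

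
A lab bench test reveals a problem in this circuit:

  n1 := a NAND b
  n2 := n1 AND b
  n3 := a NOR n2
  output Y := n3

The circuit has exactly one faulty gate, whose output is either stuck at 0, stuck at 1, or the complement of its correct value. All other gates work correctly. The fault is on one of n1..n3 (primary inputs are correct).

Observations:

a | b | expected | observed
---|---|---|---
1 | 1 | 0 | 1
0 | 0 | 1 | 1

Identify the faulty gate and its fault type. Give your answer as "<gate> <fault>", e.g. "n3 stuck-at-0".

n3 stuck-at-1

Fault-free values for test 1 (a=1, b=1): n1=0, n2=0, n3=0, giving Y=0. Observed 1.
Test 1: faults giving observed 1 are {n3 stuck-at-1, n3 inverted output}.
Test 2 (a=0, b=0): fault-free n1=1, n2=0, n3=1 → 1; observed 1. Eliminates n3 inverted output.
Only n3 stuck-at-1 is consistent with every test.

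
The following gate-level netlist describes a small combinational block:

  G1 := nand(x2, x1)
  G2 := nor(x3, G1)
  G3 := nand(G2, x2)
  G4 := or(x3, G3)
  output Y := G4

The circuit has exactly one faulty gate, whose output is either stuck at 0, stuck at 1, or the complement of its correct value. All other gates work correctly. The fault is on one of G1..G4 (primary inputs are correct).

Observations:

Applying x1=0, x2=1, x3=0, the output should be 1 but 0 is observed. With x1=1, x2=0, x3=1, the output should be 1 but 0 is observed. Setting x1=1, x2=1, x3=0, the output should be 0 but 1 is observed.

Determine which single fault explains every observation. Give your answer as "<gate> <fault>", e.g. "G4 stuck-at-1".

Fault-free values for test 1 (x1=0, x2=1, x3=0): G1=1, G2=0, G3=1, G4=1, giving Y=1. Observed 0.
Test 1: faults giving observed 0 are {G1 stuck-at-0, G1 inverted output, G2 stuck-at-1, G2 inverted output, G3 stuck-at-0, G3 inverted output, G4 stuck-at-0, G4 inverted output}.
Test 2 (x1=1, x2=0, x3=1): fault-free G1=1, G2=0, G3=1, G4=1 → 1; observed 0. Eliminates G1 stuck-at-0, G1 inverted output, G2 stuck-at-1, G2 inverted output, G3 stuck-at-0, G3 inverted output.
Test 3 (x1=1, x2=1, x3=0): fault-free G1=0, G2=1, G3=0, G4=0 → 0; observed 1. Eliminates G4 stuck-at-0.
Only G4 inverted output is consistent with every test.

G4 inverted output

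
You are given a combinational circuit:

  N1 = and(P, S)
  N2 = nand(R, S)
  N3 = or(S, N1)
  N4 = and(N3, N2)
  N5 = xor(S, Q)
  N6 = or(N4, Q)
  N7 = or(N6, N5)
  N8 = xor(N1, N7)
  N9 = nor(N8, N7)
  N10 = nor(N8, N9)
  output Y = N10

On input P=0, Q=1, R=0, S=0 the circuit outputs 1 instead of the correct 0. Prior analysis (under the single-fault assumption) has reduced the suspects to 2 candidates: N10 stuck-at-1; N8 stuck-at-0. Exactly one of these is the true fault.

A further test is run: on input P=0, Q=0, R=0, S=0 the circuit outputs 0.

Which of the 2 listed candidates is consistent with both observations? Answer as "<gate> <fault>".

Evaluate each candidate on input P=0, Q=0, R=0, S=0:
  N10 stuck-at-1: N1=0, N2=1, N3=0, N4=0, N5=0, N6=0, N7=0, N8=0, N9=1, N10=1 [stuck-at-1] → 1 — eliminated
  N8 stuck-at-0: N1=0, N2=1, N3=0, N4=0, N5=0, N6=0, N7=0, N8=0 [stuck-at-0], N9=1, N10=0 → 0 — matches
Only N8 stuck-at-0 reproduces the observed 0.

N8 stuck-at-0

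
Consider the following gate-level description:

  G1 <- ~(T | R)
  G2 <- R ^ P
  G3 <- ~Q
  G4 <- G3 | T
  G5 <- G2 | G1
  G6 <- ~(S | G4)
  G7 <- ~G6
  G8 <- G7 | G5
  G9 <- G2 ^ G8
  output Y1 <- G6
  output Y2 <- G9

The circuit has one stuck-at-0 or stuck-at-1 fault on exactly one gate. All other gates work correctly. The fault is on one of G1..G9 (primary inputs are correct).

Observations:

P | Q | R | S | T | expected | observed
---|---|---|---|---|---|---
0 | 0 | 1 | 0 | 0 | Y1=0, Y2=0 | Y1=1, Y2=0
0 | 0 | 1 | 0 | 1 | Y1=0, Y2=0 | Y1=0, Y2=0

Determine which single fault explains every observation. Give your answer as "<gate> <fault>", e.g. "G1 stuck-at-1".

Fault-free values for test 1 (P=0, Q=0, R=1, S=0, T=0): G1=0, G2=1, G3=1, G4=1, G5=1, G6=0, G7=1, G8=1, G9=0, giving Y1=0, Y2=0. Observed Y1=1, Y2=0.
Test 1: faults giving observed Y1=1, Y2=0 are {G3 stuck-at-0, G4 stuck-at-0, G6 stuck-at-1}.
Test 2 (P=0, Q=0, R=1, S=0, T=1): fault-free G1=0, G2=1, G3=1, G4=1, G5=1, G6=0, G7=1, G8=1, G9=0 → Y1=0, Y2=0; observed Y1=0, Y2=0. Eliminates G4 stuck-at-0, G6 stuck-at-1.
Only G3 stuck-at-0 is consistent with every test.

G3 stuck-at-0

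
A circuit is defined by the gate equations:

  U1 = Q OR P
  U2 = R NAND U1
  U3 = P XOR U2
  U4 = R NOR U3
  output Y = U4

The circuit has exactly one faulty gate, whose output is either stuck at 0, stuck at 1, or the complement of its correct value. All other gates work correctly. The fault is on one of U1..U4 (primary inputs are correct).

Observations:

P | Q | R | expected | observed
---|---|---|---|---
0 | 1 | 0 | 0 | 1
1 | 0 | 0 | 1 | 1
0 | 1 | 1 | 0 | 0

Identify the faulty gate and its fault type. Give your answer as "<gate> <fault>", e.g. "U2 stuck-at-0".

U3 stuck-at-0

Fault-free values for test 1 (P=0, Q=1, R=0): U1=1, U2=1, U3=1, U4=0, giving Y=0. Observed 1.
Test 1: faults giving observed 1 are {U2 stuck-at-0, U2 inverted output, U3 stuck-at-0, U3 inverted output, U4 stuck-at-1, U4 inverted output}.
Test 2 (P=1, Q=0, R=0): fault-free U1=1, U2=1, U3=0, U4=1 → 1; observed 1. Eliminates U2 stuck-at-0, U2 inverted output, U3 inverted output, U4 inverted output.
Test 3 (P=0, Q=1, R=1): fault-free U1=1, U2=0, U3=0, U4=0 → 0; observed 0. Eliminates U4 stuck-at-1.
Only U3 stuck-at-0 is consistent with every test.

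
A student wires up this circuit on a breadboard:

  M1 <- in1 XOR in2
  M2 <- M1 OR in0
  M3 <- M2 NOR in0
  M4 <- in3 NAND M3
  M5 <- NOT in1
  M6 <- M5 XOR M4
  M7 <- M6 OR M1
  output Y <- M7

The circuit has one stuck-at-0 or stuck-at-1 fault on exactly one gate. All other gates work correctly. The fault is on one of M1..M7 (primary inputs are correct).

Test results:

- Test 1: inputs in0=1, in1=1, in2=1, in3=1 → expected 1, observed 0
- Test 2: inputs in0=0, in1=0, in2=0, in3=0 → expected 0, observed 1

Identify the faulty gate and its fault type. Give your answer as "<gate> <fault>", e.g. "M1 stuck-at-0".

Fault-free values for test 1 (in0=1, in1=1, in2=1, in3=1): M1=0, M2=1, M3=0, M4=1, M5=0, M6=1, M7=1, giving Y=1. Observed 0.
Test 1: faults giving observed 0 are {M3 stuck-at-1, M4 stuck-at-0, M5 stuck-at-1, M6 stuck-at-0, M7 stuck-at-0}.
Test 2 (in0=0, in1=0, in2=0, in3=0): fault-free M1=0, M2=0, M3=1, M4=1, M5=1, M6=0, M7=0 → 0; observed 1. Eliminates M3 stuck-at-1, M5 stuck-at-1, M6 stuck-at-0, M7 stuck-at-0.
Only M4 stuck-at-0 is consistent with every test.

M4 stuck-at-0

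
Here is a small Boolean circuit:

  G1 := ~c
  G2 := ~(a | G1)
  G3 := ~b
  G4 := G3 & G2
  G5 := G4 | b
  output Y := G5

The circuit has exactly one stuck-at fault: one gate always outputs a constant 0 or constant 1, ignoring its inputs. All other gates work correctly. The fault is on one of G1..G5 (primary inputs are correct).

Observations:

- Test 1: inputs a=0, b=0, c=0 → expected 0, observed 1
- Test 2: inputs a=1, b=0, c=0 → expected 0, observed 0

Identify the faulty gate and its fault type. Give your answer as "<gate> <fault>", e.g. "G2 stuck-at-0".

G1 stuck-at-0

Fault-free values for test 1 (a=0, b=0, c=0): G1=1, G2=0, G3=1, G4=0, G5=0, giving Y=0. Observed 1.
Test 1: faults giving observed 1 are {G1 stuck-at-0, G2 stuck-at-1, G4 stuck-at-1, G5 stuck-at-1}.
Test 2 (a=1, b=0, c=0): fault-free G1=1, G2=0, G3=1, G4=0, G5=0 → 0; observed 0. Eliminates G2 stuck-at-1, G4 stuck-at-1, G5 stuck-at-1.
Only G1 stuck-at-0 is consistent with every test.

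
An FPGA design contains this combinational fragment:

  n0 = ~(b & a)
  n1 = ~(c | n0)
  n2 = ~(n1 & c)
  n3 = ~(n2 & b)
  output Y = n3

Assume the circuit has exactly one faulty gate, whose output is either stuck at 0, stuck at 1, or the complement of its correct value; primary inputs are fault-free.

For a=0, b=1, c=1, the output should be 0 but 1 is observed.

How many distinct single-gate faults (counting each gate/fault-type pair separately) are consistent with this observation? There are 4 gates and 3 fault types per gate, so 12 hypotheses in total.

Fault-free: n0=1, n1=0, n2=1, n3=0 → 0. Observed 1.
  n0 stuck-at-0: output 0 ✗
  n0 stuck-at-1: output 0 ✗
  n0 inverted output: output 0 ✗
  n1 stuck-at-0: output 0 ✗
  n1 stuck-at-1: output 1 ✓
  n1 inverted output: output 1 ✓
  n2 stuck-at-0: output 1 ✓
  n2 stuck-at-1: output 0 ✗
  n2 inverted output: output 1 ✓
  n3 stuck-at-0: output 0 ✗
  n3 stuck-at-1: output 1 ✓
  n3 inverted output: output 1 ✓
Consistent faults: {n1 stuck-at-1, n1 inverted output, n2 stuck-at-0, n2 inverted output, n3 stuck-at-1, n3 inverted output} — 6 in all.

6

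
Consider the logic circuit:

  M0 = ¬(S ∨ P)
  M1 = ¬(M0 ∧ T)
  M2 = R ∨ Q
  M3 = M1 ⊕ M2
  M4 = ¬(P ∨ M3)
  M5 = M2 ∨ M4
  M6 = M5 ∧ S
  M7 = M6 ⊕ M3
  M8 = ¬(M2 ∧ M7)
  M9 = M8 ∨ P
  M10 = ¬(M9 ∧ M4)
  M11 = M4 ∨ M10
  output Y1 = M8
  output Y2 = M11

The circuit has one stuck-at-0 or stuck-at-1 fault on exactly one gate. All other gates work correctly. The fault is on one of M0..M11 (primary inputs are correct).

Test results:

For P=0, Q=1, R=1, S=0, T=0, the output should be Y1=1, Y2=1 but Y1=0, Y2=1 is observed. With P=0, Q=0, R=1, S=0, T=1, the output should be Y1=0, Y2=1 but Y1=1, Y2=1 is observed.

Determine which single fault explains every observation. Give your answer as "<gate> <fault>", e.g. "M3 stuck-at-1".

M6 stuck-at-1

Fault-free values for test 1 (P=0, Q=1, R=1, S=0, T=0): M0=1, M1=1, M2=1, M3=0, M4=1, M5=1, M6=0, M7=0, M8=1, M9=1, M10=0, M11=1, giving Y1=1, Y2=1. Observed Y1=0, Y2=1.
Test 1: faults giving observed Y1=0, Y2=1 are {M1 stuck-at-0, M3 stuck-at-1, M6 stuck-at-1, M7 stuck-at-1, M8 stuck-at-0}.
Test 2 (P=0, Q=0, R=1, S=0, T=1): fault-free M0=1, M1=0, M2=1, M3=1, M4=0, M5=1, M6=0, M7=1, M8=0, M9=0, M10=1, M11=1 → Y1=0, Y2=1; observed Y1=1, Y2=1. Eliminates M1 stuck-at-0, M3 stuck-at-1, M7 stuck-at-1, M8 stuck-at-0.
Only M6 stuck-at-1 is consistent with every test.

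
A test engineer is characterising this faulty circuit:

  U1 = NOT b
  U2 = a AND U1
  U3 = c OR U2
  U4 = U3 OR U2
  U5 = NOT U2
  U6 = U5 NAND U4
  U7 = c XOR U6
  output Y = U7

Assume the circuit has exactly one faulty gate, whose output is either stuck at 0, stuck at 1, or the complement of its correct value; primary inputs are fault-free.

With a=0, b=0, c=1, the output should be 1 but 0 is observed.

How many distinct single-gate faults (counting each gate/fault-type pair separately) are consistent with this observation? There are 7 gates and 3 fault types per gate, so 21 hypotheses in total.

12

Fault-free: U1=1, U2=0, U3=1, U4=1, U5=1, U6=0, U7=1 → 1. Observed 0.
  U1: none of the 3 fault types match ✗
  U2: stuck-at-1, inverted output ✓; others ✗
  U3: stuck-at-0, inverted output ✓; others ✗
  U4: stuck-at-0, inverted output ✓; others ✗
  U5: stuck-at-0, inverted output ✓; others ✗
  U6: stuck-at-1, inverted output ✓; others ✗
  U7: stuck-at-0, inverted output ✓; others ✗
Consistent faults: {U2 stuck-at-1, U2 inverted output, U3 stuck-at-0, U3 inverted output, U4 stuck-at-0, U4 inverted output, U5 stuck-at-0, U5 inverted output, U6 stuck-at-1, U6 inverted output, U7 stuck-at-0, U7 inverted output} — 12 in all.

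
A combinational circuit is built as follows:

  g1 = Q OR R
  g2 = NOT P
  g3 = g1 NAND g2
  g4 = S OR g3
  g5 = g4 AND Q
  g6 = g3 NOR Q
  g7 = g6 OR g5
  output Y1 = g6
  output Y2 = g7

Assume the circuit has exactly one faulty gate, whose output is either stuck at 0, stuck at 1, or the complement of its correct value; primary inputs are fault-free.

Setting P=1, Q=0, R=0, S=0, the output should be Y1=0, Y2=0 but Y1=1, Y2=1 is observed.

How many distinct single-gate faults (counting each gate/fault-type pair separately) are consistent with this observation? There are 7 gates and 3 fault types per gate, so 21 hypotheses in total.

4

Fault-free: g1=0, g2=0, g3=1, g4=1, g5=0, g6=0, g7=0 → Y1=0, Y2=0. Observed Y1=1, Y2=1.
  g1: none of the 3 fault types match ✗
  g2: none of the 3 fault types match ✗
  g3: stuck-at-0, inverted output ✓; others ✗
  g4: none of the 3 fault types match ✗
  g5: none of the 3 fault types match ✗
  g6: stuck-at-1, inverted output ✓; others ✗
  g7: none of the 3 fault types match ✗
Consistent faults: {g3 stuck-at-0, g3 inverted output, g6 stuck-at-1, g6 inverted output} — 4 in all.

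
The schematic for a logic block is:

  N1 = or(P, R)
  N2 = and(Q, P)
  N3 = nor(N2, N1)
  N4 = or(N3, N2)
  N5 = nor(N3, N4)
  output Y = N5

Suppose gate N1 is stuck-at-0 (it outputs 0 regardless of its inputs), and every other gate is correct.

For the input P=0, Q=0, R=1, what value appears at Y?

Propagate with N1 forced: N1=0 [stuck-at-0], N2=0, N3=1, N4=1, N5=0.
So Y = 0. (Without the fault it would be 1.)

0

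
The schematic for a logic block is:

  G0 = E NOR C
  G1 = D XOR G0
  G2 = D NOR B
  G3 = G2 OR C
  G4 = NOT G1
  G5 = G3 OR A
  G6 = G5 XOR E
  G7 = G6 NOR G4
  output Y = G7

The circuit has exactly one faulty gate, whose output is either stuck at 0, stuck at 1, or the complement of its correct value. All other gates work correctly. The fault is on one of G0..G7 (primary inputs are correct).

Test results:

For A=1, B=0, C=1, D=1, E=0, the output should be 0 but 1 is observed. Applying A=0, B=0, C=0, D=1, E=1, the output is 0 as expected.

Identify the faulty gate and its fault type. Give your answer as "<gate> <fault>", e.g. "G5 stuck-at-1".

Fault-free values for test 1 (A=1, B=0, C=1, D=1, E=0): G0=0, G1=1, G2=0, G3=1, G4=0, G5=1, G6=1, G7=0, giving Y=0. Observed 1.
Test 1: faults giving observed 1 are {G5 stuck-at-0, G5 inverted output, G6 stuck-at-0, G6 inverted output, G7 stuck-at-1, G7 inverted output}.
Test 2 (A=0, B=0, C=0, D=1, E=1): fault-free G0=0, G1=1, G2=0, G3=0, G4=0, G5=0, G6=1, G7=0 → 0; observed 0. Eliminates G5 inverted output, G6 stuck-at-0, G6 inverted output, G7 stuck-at-1, G7 inverted output.
Only G5 stuck-at-0 is consistent with every test.

G5 stuck-at-0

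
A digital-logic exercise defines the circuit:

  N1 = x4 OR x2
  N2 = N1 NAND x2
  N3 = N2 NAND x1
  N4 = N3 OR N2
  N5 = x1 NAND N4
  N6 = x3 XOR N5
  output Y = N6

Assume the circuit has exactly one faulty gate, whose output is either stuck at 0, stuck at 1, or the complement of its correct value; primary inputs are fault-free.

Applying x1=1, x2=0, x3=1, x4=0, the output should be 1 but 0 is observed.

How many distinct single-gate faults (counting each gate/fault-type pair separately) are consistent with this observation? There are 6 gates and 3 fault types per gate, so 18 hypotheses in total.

6

Fault-free: N1=0, N2=1, N3=0, N4=1, N5=0, N6=1 → 1. Observed 0.
  N1: none of the 3 fault types match ✗
  N2: none of the 3 fault types match ✗
  N3: none of the 3 fault types match ✗
  N4: stuck-at-0, inverted output ✓; others ✗
  N5: stuck-at-1, inverted output ✓; others ✗
  N6: stuck-at-0, inverted output ✓; others ✗
Consistent faults: {N4 stuck-at-0, N4 inverted output, N5 stuck-at-1, N5 inverted output, N6 stuck-at-0, N6 inverted output} — 6 in all.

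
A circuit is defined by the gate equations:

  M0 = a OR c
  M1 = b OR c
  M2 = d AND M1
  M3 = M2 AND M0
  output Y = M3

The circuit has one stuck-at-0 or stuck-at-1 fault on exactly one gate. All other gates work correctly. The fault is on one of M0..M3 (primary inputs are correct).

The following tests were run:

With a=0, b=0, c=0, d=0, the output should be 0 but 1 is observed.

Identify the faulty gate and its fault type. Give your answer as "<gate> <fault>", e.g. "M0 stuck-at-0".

M3 stuck-at-1

Fault-free values for test 1 (a=0, b=0, c=0, d=0): M0=0, M1=0, M2=0, M3=0, giving Y=0. Observed 1.
Test 1: faults giving observed 1 are {M3 stuck-at-1}.
Only M3 stuck-at-1 is consistent with every test.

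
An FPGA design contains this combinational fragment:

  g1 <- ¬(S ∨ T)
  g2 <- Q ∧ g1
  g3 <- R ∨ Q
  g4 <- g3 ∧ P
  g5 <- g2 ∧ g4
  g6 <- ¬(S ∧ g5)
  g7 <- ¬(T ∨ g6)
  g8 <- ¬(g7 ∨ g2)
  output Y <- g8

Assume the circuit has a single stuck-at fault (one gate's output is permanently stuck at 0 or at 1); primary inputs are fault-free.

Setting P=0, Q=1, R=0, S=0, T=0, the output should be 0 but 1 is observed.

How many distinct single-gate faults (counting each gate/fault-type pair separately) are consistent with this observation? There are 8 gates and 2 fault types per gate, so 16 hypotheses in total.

3

Fault-free: g1=1, g2=1, g3=1, g4=0, g5=0, g6=1, g7=0, g8=0 → 0. Observed 1.
  g1: stuck-at-0 ✓; others ✗
  g2: stuck-at-0 ✓; others ✗
  g3: none of the 2 fault types match ✗
  g4: none of the 2 fault types match ✗
  g5: none of the 2 fault types match ✗
  g6: none of the 2 fault types match ✗
  g7: none of the 2 fault types match ✗
  g8: stuck-at-1 ✓; others ✗
Consistent faults: {g1 stuck-at-0, g2 stuck-at-0, g8 stuck-at-1} — 3 in all.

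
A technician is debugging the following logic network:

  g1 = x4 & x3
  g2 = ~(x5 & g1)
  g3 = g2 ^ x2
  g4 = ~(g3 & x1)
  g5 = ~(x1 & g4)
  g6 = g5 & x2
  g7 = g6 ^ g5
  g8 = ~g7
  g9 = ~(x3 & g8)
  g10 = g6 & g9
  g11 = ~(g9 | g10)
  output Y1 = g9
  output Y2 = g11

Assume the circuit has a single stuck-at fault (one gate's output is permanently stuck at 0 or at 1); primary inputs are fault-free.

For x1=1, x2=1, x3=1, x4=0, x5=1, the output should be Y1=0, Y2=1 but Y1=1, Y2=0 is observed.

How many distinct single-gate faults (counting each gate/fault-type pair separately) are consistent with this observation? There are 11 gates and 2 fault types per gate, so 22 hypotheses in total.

Fault-free: g1=0, g2=1, g3=0, g4=1, g5=0, g6=0, g7=0, g8=1, g9=0, g10=0, g11=1 → Y1=0, Y2=1. Observed Y1=1, Y2=0.
  g1: none of the 2 fault types match ✗
  g2: none of the 2 fault types match ✗
  g3: none of the 2 fault types match ✗
  g4: none of the 2 fault types match ✗
  g5: none of the 2 fault types match ✗
  g6: stuck-at-1 ✓; others ✗
  g7: stuck-at-1 ✓; others ✗
  g8: stuck-at-0 ✓; others ✗
  g9: stuck-at-1 ✓; others ✗
  g10: none of the 2 fault types match ✗
  g11: none of the 2 fault types match ✗
Consistent faults: {g6 stuck-at-1, g7 stuck-at-1, g8 stuck-at-0, g9 stuck-at-1} — 4 in all.

4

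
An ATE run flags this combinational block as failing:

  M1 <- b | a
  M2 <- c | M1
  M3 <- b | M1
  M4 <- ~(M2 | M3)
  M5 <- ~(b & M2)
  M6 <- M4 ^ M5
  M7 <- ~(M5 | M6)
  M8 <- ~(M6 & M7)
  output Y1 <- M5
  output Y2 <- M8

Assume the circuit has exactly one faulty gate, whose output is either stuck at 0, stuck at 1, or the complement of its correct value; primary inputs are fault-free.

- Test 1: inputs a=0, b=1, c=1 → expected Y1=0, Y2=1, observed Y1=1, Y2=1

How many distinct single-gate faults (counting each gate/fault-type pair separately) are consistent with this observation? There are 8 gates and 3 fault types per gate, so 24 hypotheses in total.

4

Fault-free: M1=1, M2=1, M3=1, M4=0, M5=0, M6=0, M7=1, M8=1 → Y1=0, Y2=1. Observed Y1=1, Y2=1.
  M1: none of the 3 fault types match ✗
  M2: stuck-at-0, inverted output ✓; others ✗
  M3: none of the 3 fault types match ✗
  M4: none of the 3 fault types match ✗
  M5: stuck-at-1, inverted output ✓; others ✗
  M6: none of the 3 fault types match ✗
  M7: none of the 3 fault types match ✗
  M8: none of the 3 fault types match ✗
Consistent faults: {M2 stuck-at-0, M2 inverted output, M5 stuck-at-1, M5 inverted output} — 4 in all.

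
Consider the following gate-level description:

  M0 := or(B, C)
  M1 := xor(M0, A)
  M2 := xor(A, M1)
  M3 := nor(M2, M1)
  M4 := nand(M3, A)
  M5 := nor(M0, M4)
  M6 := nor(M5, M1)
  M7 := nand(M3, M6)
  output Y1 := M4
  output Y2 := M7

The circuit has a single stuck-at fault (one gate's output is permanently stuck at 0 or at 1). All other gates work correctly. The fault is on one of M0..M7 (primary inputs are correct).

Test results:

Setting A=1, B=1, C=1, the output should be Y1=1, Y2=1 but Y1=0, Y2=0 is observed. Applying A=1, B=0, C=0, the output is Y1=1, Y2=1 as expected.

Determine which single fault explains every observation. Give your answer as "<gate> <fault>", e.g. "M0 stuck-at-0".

Fault-free values for test 1 (A=1, B=1, C=1): M0=1, M1=0, M2=1, M3=0, M4=1, M5=0, M6=1, M7=1, giving Y1=1, Y2=1. Observed Y1=0, Y2=0.
Test 1: faults giving observed Y1=0, Y2=0 are {M2 stuck-at-0, M3 stuck-at-1}.
Test 2 (A=1, B=0, C=0): fault-free M0=0, M1=1, M2=0, M3=0, M4=1, M5=0, M6=0, M7=1 → Y1=1, Y2=1; observed Y1=1, Y2=1. Eliminates M3 stuck-at-1.
Only M2 stuck-at-0 is consistent with every test.

M2 stuck-at-0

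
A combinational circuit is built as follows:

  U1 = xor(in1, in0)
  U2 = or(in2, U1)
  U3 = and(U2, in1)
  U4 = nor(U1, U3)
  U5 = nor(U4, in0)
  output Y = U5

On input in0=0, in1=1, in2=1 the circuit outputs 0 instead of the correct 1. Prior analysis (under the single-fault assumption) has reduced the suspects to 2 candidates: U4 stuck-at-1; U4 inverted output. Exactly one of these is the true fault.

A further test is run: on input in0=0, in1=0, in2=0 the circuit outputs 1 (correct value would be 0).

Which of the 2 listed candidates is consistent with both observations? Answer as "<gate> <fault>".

Evaluate each candidate on input in0=0, in1=0, in2=0:
  U4 stuck-at-1: U1=0, U2=0, U3=0, U4=1 [stuck-at-1], U5=0 → 0 — eliminated
  U4 inverted output: U1=0, U2=0, U3=0, U4=0 [inverted output], U5=1 → 1 — matches
Only U4 inverted output reproduces the observed 1.

U4 inverted output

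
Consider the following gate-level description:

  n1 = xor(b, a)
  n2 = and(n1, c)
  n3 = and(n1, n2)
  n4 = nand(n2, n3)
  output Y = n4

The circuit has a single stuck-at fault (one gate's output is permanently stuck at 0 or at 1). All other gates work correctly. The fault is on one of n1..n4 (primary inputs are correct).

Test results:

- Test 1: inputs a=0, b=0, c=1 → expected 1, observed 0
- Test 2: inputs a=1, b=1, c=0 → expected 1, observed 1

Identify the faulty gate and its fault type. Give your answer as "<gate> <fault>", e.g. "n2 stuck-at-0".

Fault-free values for test 1 (a=0, b=0, c=1): n1=0, n2=0, n3=0, n4=1, giving Y=1. Observed 0.
Test 1: faults giving observed 0 are {n1 stuck-at-1, n4 stuck-at-0}.
Test 2 (a=1, b=1, c=0): fault-free n1=0, n2=0, n3=0, n4=1 → 1; observed 1. Eliminates n4 stuck-at-0.
Only n1 stuck-at-1 is consistent with every test.

n1 stuck-at-1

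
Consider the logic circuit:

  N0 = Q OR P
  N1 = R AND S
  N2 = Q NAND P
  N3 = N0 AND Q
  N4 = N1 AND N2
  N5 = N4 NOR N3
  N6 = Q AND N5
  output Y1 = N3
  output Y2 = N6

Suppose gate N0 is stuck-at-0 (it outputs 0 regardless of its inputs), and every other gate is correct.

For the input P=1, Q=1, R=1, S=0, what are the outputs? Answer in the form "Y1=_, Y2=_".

Y1=0, Y2=1

Propagate with N0 forced: N0=0 [stuck-at-0], N1=0, N2=0, N3=0, N4=0, N5=1, N6=1.
So the outputs are Y1=0, Y2=1. (Without the fault they would be Y1=1, Y2=0.)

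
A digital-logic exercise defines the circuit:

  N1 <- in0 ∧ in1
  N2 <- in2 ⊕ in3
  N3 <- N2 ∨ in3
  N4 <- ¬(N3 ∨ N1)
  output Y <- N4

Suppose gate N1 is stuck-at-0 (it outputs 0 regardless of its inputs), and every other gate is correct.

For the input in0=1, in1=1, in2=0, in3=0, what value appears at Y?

1

Propagate with N1 forced: N1=0 [stuck-at-0], N2=0, N3=0, N4=1.
So Y = 1. (Without the fault it would be 0.)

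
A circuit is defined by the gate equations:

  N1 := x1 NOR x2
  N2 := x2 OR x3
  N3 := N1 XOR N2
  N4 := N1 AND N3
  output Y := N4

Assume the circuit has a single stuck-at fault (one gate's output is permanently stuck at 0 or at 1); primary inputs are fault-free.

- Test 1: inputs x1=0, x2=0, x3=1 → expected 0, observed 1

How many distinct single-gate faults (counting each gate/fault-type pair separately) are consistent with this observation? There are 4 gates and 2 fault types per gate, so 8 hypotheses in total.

Fault-free: N1=1, N2=1, N3=0, N4=0 → 0. Observed 1.
  N1 stuck-at-0: output 0 ✗
  N1 stuck-at-1: output 0 ✗
  N2 stuck-at-0: output 1 ✓
  N2 stuck-at-1: output 0 ✗
  N3 stuck-at-0: output 0 ✗
  N3 stuck-at-1: output 1 ✓
  N4 stuck-at-0: output 0 ✗
  N4 stuck-at-1: output 1 ✓
Consistent faults: {N2 stuck-at-0, N3 stuck-at-1, N4 stuck-at-1} — 3 in all.

3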